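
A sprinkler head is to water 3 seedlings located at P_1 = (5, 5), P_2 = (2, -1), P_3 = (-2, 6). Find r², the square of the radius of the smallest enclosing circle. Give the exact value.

325/18

Side lengths²: P_1P_2² = 45, P_1P_3² = 50, P_2P_3² = 65.
Since P_2P_3² = 65 < 50 + 45 = 95, the triangle is acute, so the smallest enclosing circle is the circumcircle.
Circumcentre = (7/6, 19/6), r² = 325/18.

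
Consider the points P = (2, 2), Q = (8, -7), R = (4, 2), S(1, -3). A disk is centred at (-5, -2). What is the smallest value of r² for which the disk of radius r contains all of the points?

194

The required radius is the distance from (-5, -2) to the farthest point.
Squared distances: 65, 194, 97, 37.
Maximum is 194, attained at Q.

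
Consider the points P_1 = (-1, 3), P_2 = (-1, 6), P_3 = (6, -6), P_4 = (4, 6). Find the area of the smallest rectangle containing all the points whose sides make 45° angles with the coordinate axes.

95

In coordinates u = x + y, v = x − y the rectangle is axis-aligned; the map (x,y)→(u,v) scales areas by 2.
u-values: 2, 5, 0, 10; range = 10 − 0 = 10.
v-values: -4, -7, 12, -2; range = 12 − (-7) = 19.
Area = (10 × 19) / 2 = 95.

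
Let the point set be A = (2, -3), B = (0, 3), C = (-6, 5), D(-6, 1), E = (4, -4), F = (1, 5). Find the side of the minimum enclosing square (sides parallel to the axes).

The bounding box has width 10 and height 9.
An axis-aligned square enclosing the set must have side ≥ max(width, height).
So the minimum side is max(10, 9) = 10.

10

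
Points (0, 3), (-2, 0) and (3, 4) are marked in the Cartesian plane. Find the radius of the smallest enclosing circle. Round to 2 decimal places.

3.20

Call the three points A, B, C in the order given.
Side lengths²: AB² = 13, AC² = 10, BC² = 41.
Since BC² = 41 ≥ 13 + 10 = 23, the angle opposite BC is not acute, so the smallest enclosing circle has BC as diameter.
Centre = midpoint of BC = (0.5, 2), r² = 41/4 = 10.25.
r = √(10.25) ≈ 3.20.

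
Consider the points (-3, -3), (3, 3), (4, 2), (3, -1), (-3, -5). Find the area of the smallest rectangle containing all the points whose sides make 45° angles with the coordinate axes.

28

In coordinates u = x + y, v = x − y the rectangle is axis-aligned; the map (x,y)→(u,v) scales areas by 2.
u-values: -6, 6, 6, 2, -8; range = 6 − (-8) = 14.
v-values: 0, 0, 2, 4, 2; range = 4 − 0 = 4.
Area = (14 × 4) / 2 = 28.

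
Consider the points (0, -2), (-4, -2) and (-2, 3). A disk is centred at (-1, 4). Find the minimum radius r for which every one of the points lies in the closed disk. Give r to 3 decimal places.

The required radius is the distance from (-1, 4) to the farthest point.
Squared distances: 37, 45, 2.
Maximum is 45, attained at (-4, -2).
r = √45 ≈ 6.708.

6.708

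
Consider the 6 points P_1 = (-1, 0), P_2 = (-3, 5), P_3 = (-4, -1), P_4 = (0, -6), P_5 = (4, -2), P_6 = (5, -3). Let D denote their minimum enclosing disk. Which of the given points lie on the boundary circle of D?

A smallest enclosing disk is always determined by at most three of the input points on its boundary.
The minimum enclosing circle is determined by three boundary points: P_2, P_4, P_6.
Their circumcentre is (-0.125, -0.125) with r² = 34.53125.
The farthest remaining point P_5 is at distance² 20.53125 ≤ 34.53125.
The points at distance exactly r from the centre are P_2, P_4, P_6 — 3 points.

P_2, P_4, P_6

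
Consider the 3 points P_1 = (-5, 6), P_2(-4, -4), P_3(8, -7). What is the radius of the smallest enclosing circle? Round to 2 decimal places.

9.19

Side lengths²: P_1P_2² = 101, P_1P_3² = 338, P_2P_3² = 153.
Since P_1P_3² = 338 ≥ 153 + 101 = 254, the angle opposite P_1P_3 is not acute, so the smallest enclosing circle has P_1P_3 as diameter.
Centre = midpoint of P_1P_3 = (1.5, -0.5), r² = 338/4 = 84.5.
r = √(84.5) ≈ 9.19.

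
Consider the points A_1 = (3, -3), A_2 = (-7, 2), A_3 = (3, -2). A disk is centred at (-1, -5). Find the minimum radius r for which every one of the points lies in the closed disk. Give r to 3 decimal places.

The required radius is the distance from (-1, -5) to the farthest point.
Squared distances: 20, 85, 25.
Maximum is 85, attained at A_2.
r = √85 ≈ 9.220.

9.220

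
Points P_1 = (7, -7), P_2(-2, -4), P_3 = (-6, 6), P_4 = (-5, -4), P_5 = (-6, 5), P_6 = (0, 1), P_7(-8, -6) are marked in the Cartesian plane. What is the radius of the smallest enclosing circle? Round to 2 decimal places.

9.24

By Welzl's lemma the MEC is supported by two points (diametrically opposite) or three points (on a circumcircle).
The minimum enclosing circle is determined by three boundary points: P_1, P_3, P_7.
Their circumcentre is (-1/7, -8/7) with r² = 4181/49.
The farthest remaining point P_5 is at distance² 3530/49 ≤ 4181/49.
r = √(4181/49) ≈ 9.24.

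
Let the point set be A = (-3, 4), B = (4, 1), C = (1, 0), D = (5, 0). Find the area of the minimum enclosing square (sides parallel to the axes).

64

The bounding box has width 8 and height 4.
An axis-aligned square enclosing the set must have side ≥ max(width, height).
So the minimum side is max(8, 4) = 8.
Area = 8² = 64.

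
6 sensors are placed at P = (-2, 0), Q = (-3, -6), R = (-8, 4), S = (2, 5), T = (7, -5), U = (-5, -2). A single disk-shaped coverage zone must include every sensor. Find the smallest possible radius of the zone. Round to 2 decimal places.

8.75

A smallest enclosing disk is always determined by at most three of the input points on its boundary.
The farthest pair is R–T with squared distance 306. The circle on this segment as diameter has centre (-0.5, -0.5) and r² = 306/4 = 76.5.
Check P: distance² to centre = 2.5 ≤ 76.5, so it lies inside.
All remaining points lie in this disk, and no smaller disk contains both endpoints, so this is the minimum enclosing circle.
r = √(76.5) ≈ 8.75.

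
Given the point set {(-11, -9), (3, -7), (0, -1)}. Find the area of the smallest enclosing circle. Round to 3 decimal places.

161.443

Call the three points A, B, C in the order given.
Side lengths²: AB² = 200, AC² = 185, BC² = 45.
Since AB² = 200 < 185 + 45 = 230, the triangle is acute, so the smallest enclosing circle is the circumcircle.
Circumcentre = (-25/6, -41/6), r² = 925/18.
Area = π·r² = π·925/18 ≈ 161.443.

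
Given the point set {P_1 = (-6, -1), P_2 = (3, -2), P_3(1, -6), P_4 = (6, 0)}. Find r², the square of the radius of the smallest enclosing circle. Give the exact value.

The minimum enclosing circle of a finite set is fixed by two of the points (as a diameter) or three (as a circumcircle).
The farthest pair is P_1–P_4 with squared distance 145. The circle on this segment as diameter has centre (0, -0.5) and r² = 145/4 = 36.25.
Check P_2: distance² to centre = 11.25 ≤ 36.25, so it lies inside.
All remaining points lie in this disk, and no smaller disk contains both endpoints, so this is the minimum enclosing circle.

36.25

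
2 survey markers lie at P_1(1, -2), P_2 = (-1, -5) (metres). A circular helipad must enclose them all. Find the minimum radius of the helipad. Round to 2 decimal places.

1.80

The smallest circle enclosing two points has them as diameter endpoints.
Centre = midpoint = (0, -3.5); r² = |P_1P_2|²/4 = 13/4 = 3.25.
r = √(3.25) ≈ 1.80.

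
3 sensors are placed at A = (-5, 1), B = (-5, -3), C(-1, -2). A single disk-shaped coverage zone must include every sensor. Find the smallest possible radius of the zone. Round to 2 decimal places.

2.58

Side lengths²: AB² = 16, AC² = 25, BC² = 17.
Since AC² = 25 < 17 + 16 = 33, the triangle is acute, so the smallest enclosing circle is the circumcircle.
Circumcentre = (-3.375, -1), r² = 6.640625.
r = √(6.640625) ≈ 2.58.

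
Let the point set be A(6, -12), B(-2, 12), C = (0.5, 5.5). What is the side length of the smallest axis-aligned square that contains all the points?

The bounding box has width 8 and height 24.
An axis-aligned square enclosing the set must have side ≥ max(width, height).
So the minimum side is max(8, 24) = 24.

24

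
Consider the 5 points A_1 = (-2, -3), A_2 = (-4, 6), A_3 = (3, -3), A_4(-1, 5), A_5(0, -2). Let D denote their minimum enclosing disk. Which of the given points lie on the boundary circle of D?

A_2, A_3

A smallest enclosing disk is always determined by at most three of the input points on its boundary.
The farthest pair is A_2–A_3 with squared distance 130. The circle on this segment as diameter has centre (-0.5, 1.5) and r² = 130/4 = 32.5.
Check A_1: distance² to centre = 22.5 ≤ 32.5, so it lies inside.
All remaining points lie in this disk, and no smaller disk contains both endpoints, so this is the minimum enclosing circle.
The points at distance exactly r from the centre are A_2, A_3 — 2 points.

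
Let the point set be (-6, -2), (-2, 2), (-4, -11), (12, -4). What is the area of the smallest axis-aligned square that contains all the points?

The bounding box has width 18 and height 13.
An axis-aligned square enclosing the set must have side ≥ max(width, height).
So the minimum side is max(18, 13) = 18.
Area = 18² = 324.

324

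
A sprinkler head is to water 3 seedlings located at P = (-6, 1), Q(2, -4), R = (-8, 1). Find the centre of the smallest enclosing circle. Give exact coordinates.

Side lengths²: PQ² = 89, PR² = 4, QR² = 125.
Since QR² = 125 ≥ 89 + 4 = 93, the angle opposite QR is not acute, so the smallest enclosing circle has QR as diameter.
Centre = midpoint of QR = (-3, -1.5), r² = 125/4 = 31.25.
Centre = (-3, -1.5).

(-3, -1.5)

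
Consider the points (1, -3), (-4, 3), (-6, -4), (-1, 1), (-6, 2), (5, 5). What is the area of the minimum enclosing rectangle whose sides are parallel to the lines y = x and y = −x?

In coordinates u = x + y, v = x − y the rectangle is axis-aligned; the map (x,y)→(u,v) scales areas by 2.
u-values: -2, -1, -10, 0, -4, 10; range = 10 − (-10) = 20.
v-values: 4, -7, -2, -2, -8, 0; range = 4 − (-8) = 12.
Area = (20 × 12) / 2 = 120.

120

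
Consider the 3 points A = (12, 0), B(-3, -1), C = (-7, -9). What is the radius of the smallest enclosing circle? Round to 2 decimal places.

10.51

Side lengths²: AB² = 226, AC² = 442, BC² = 80.
Since AC² = 442 ≥ 226 + 80 = 306, the angle opposite AC is not acute, so the smallest enclosing circle has AC as diameter.
Centre = midpoint of AC = (2.5, -4.5), r² = 442/4 = 110.5.
r = √(110.5) ≈ 10.51.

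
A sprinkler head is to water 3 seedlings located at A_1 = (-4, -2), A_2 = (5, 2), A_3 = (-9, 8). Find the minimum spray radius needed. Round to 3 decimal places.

Side lengths²: A_1A_2² = 97, A_1A_3² = 125, A_2A_3² = 232.
Since A_2A_3² = 232 ≥ 125 + 97 = 222, the angle opposite A_2A_3 is not acute, so the smallest enclosing circle has A_2A_3 as diameter.
Centre = midpoint of A_2A_3 = (-2, 5), r² = 232/4 = 58.
r = √58 ≈ 7.616.

7.616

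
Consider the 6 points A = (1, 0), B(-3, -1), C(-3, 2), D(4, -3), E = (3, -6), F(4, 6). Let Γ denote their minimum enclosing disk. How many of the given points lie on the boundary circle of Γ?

The minimum enclosing circle of a finite set is fixed by two of the points (as a diameter) or three (as a circumcircle).
The minimum enclosing circle is determined by three boundary points: C, E, F.
Their circumcentre is (2.75, 0.0625) with r² = 36.81640625.
The farthest remaining point B is at distance² 34.19140625 ≤ 36.81640625.
The points at distance exactly r from the centre are C, E, F — 3 points.

3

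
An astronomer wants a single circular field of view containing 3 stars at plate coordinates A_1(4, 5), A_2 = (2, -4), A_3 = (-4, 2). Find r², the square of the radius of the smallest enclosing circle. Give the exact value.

Side lengths²: A_1A_2² = 85, A_1A_3² = 73, A_2A_3² = 72.
Since A_1A_2² = 85 < 73 + 72 = 145, the triangle is acute, so the smallest enclosing circle is the circumcircle.
Circumcentre = (21/22, 21/22), r² = 6205/242.

6205/242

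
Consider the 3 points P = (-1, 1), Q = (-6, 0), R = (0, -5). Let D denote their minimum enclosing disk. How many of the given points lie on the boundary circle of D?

3

Side lengths²: PQ² = 26, PR² = 37, QR² = 61.
Since QR² = 61 < 37 + 26 = 63, the triangle is acute, so the smallest enclosing circle is the circumcircle.
Circumcentre = (-181/62, -149/62), r² = 29341/1922.
The points at distance exactly r from the centre are P, Q, R — 3 points.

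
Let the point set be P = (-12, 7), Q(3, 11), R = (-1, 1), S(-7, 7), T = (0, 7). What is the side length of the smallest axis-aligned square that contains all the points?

The bounding box has width 15 and height 10.
An axis-aligned square enclosing the set must have side ≥ max(width, height).
So the minimum side is max(15, 10) = 15.

15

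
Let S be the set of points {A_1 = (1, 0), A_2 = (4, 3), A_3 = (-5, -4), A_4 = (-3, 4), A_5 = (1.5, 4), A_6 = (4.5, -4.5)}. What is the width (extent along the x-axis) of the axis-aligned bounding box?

max x = 4.5, min x = -5, so width = 9.5.

9.5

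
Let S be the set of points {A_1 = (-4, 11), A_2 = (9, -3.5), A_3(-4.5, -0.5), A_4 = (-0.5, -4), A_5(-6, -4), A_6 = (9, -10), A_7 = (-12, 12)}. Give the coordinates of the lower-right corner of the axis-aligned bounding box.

x-range [-12, 9], y-range [-10, 12].
The lower-right corner is (9, -10).

(9, -10)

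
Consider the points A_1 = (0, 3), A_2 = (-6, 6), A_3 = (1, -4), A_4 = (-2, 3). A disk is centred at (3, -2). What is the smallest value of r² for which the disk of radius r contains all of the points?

The required radius is the distance from (3, -2) to the farthest point.
Squared distances: 34, 145, 8, 50.
Maximum is 145, attained at A_2.

145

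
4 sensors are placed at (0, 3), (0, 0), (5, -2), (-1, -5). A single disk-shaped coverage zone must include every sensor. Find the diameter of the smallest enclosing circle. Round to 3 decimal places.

The minimum enclosing circle is determined by three boundary points: (0, 3), (5, -2), (-1, -5).
Their circumcentre is (5/6, -7/6) with r² = 325/18.
The farthest remaining point (0, 0) is at distance² 37/18 ≤ 325/18.
Diameter = 2r = 2√(325/18) ≈ 8.498.

8.498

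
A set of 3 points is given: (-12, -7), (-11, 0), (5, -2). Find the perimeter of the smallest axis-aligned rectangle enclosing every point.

Width = max x − min x = 5 − (-12) = 17.
Height = max y − min y = 0 − (-7) = 7.
Perimeter = 2(17 + 7) = 48.

48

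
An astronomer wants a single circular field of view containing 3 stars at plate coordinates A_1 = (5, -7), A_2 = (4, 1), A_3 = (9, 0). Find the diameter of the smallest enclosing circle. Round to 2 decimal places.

Side lengths²: A_1A_2² = 65, A_1A_3² = 65, A_2A_3² = 26.
Since A_1A_3² = 65 < 65 + 26 = 91, the triangle is acute, so the smallest enclosing circle is the circumcircle.
Circumcentre = (35/6, -17/6), r² = 325/18.
Diameter = 2r = 2√(325/18) ≈ 8.50.

8.50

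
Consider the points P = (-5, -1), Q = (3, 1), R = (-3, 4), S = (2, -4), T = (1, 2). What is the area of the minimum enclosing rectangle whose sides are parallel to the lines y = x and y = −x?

In coordinates u = x + y, v = x − y the rectangle is axis-aligned; the map (x,y)→(u,v) scales areas by 2.
u-values: -6, 4, 1, -2, 3; range = 4 − (-6) = 10.
v-values: -4, 2, -7, 6, -1; range = 6 − (-7) = 13.
Area = (10 × 13) / 2 = 65.

65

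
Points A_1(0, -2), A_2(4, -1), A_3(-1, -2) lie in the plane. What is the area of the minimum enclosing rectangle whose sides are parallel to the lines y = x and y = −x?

In coordinates u = x + y, v = x − y the rectangle is axis-aligned; the map (x,y)→(u,v) scales areas by 2.
u-values: -2, 3, -3; range = 3 − (-3) = 6.
v-values: 2, 5, 1; range = 5 − 1 = 4.
Area = (6 × 4) / 2 = 12.

12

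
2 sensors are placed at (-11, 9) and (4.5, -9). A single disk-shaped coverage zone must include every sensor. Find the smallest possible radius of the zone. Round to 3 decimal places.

The smallest circle enclosing two points has them as diameter endpoints.
Centre = midpoint = (-3.25, 0); r² = |(-11, 9)−(4.5, -9)|²/4 = 564.25/4 = 141.0625.
r = √(141.0625) ≈ 11.877.

11.877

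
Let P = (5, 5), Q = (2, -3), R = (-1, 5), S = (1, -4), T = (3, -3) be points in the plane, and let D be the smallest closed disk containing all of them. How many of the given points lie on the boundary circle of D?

By Welzl's lemma the MEC is supported by two points (diametrically opposite) or three points (on a circumcircle).
The minimum enclosing circle is determined by three boundary points: P, R, S.
Their circumcentre is (2, 17/18) with r² = 8245/324.
The farthest remaining point T is at distance² 5365/324 ≤ 8245/324.
The points at distance exactly r from the centre are P, R, S — 3 points.

3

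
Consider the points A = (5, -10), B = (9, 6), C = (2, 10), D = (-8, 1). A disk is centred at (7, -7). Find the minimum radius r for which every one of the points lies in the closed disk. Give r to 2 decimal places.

17.72

The required radius is the distance from (7, -7) to the farthest point.
Squared distances: 13, 173, 314, 289.
Maximum is 314, attained at C.
r = √314 ≈ 17.72.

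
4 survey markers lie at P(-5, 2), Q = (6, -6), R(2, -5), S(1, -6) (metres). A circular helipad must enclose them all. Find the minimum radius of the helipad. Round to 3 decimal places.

6.801

The minimum enclosing circle of a finite set is fixed by two of the points (as a diameter) or three (as a circumcircle).
The farthest pair is P–Q with squared distance 185. The circle on this segment as diameter has centre (0.5, -2) and r² = 185/4 = 46.25.
Check R: distance² to centre = 11.25 ≤ 46.25, so it lies inside.
All remaining points lie in this disk, and no smaller disk contains both endpoints, so this is the minimum enclosing circle.
r = √(46.25) ≈ 6.801.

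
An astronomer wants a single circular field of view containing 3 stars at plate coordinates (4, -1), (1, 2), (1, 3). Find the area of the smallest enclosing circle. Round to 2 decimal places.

19.63

Call the three points A, B, C in the order given.
Side lengths²: AB² = 18, AC² = 25, BC² = 1.
Since AC² = 25 ≥ 18 + 1 = 19, the angle opposite AC is not acute, so the smallest enclosing circle has AC as diameter.
Centre = midpoint of AC = (2.5, 1), r² = 25/4 = 6.25.
Area = π·r² = π·6.25 ≈ 19.63.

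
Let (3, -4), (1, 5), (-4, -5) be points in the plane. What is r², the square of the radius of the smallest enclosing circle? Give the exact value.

10625/338

Call the three points A, B, C in the order given.
Side lengths²: AB² = 85, AC² = 50, BC² = 125.
Since BC² = 125 < 85 + 50 = 135, the triangle is acute, so the smallest enclosing circle is the circumcircle.
Circumcentre = (-29/26, -5/26), r² = 10625/338.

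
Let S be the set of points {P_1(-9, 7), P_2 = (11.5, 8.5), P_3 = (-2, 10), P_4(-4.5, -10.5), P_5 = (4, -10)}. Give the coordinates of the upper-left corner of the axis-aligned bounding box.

x-range [-9, 11.5], y-range [-10.5, 10].
The upper-left corner is (-9, 10).

(-9, 10)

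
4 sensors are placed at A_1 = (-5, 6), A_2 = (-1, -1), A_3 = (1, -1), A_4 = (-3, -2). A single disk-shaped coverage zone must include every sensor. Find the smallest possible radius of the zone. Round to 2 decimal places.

A smallest enclosing disk is always determined by at most three of the input points on its boundary.
The farthest pair is A_1–A_3 with squared distance 85. The circle on this segment as diameter has centre (-2, 2.5) and r² = 85/4 = 21.25.
Check A_2: distance² to centre = 13.25 ≤ 21.25, so it lies inside.
All remaining points lie in this disk, and no smaller disk contains both endpoints, so this is the minimum enclosing circle.
r = √(21.25) ≈ 4.61.

4.61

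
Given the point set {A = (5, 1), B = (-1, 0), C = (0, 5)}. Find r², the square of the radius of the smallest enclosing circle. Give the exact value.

Side lengths²: AB² = 37, AC² = 41, BC² = 26.
Since AC² = 41 < 37 + 26 = 63, the triangle is acute, so the smallest enclosing circle is the circumcircle.
Circumcentre = (101/58, 119/58), r² = 19721/1682.

19721/1682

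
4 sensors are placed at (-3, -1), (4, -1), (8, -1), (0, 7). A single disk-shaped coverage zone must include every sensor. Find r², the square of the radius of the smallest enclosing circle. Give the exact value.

A smallest enclosing disk is always determined by at most three of the input points on its boundary.
The minimum enclosing circle is determined by three boundary points: (-3, -1), (8, -1), (0, 7).
Their circumcentre is (2.5, 1.5) with r² = 36.5.
The farthest remaining point (4, -1) is at distance² 8.5 ≤ 36.5.

36.5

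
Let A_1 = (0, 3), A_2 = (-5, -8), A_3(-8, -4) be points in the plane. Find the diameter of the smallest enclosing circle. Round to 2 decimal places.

12.08

Side lengths²: A_1A_2² = 146, A_1A_3² = 113, A_2A_3² = 25.
Since A_1A_2² = 146 ≥ 113 + 25 = 138, the angle opposite A_1A_2 is not acute, so the smallest enclosing circle has A_1A_2 as diameter.
Centre = midpoint of A_1A_2 = (-2.5, -2.5), r² = 146/4 = 36.5.
Diameter = 2r = 2√(36.5) ≈ 12.08.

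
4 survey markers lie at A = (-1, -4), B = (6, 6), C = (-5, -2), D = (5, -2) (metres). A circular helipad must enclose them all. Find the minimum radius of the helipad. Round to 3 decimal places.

6.801

The farthest pair is B–C with squared distance 185. The circle on this segment as diameter has centre (0.5, 2) and r² = 185/4 = 46.25.
Check A: distance² to centre = 38.25 ≤ 46.25, so it lies inside.
All remaining points lie in this disk, and no smaller disk contains both endpoints, so this is the minimum enclosing circle.
r = √(46.25) ≈ 6.801.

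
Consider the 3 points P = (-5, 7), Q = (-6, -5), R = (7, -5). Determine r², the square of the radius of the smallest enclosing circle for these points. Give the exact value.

72.5

Side lengths²: PQ² = 145, PR² = 288, QR² = 169.
Since PR² = 288 < 169 + 145 = 314, the triangle is acute, so the smallest enclosing circle is the circumcircle.
Circumcentre = (0.5, 0.5), r² = 72.5.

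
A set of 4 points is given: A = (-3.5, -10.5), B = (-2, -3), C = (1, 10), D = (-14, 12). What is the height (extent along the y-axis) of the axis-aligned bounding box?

22.5

max y = 12, min y = -10.5, so height = 22.5.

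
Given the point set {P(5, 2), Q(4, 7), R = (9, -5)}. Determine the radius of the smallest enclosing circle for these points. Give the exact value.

Side lengths²: PQ² = 26, PR² = 65, QR² = 169.
Since QR² = 169 ≥ 65 + 26 = 91, the angle opposite QR is not acute, so the smallest enclosing circle has QR as diameter.
Centre = midpoint of QR = (6.5, 1), r² = 169/4 = 42.25.
r = √(42.25) = 6.5.

6.5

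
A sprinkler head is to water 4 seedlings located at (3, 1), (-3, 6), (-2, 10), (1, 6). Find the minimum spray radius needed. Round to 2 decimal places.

5.15

The farthest pair is (3, 1)–(-2, 10) with squared distance 106. The circle on this segment as diameter has centre (0.5, 5.5) and r² = 106/4 = 26.5.
Check (-3, 6): distance² to centre = 12.5 ≤ 26.5, so it lies inside.
All remaining points lie in this disk, and no smaller disk contains both endpoints, so this is the minimum enclosing circle.
r = √(26.5) ≈ 5.15.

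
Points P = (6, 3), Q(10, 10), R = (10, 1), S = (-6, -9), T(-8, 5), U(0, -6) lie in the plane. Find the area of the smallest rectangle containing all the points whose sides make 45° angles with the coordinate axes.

In coordinates u = x + y, v = x − y the rectangle is axis-aligned; the map (x,y)→(u,v) scales areas by 2.
u-values: 9, 20, 11, -15, -3, -6; range = 20 − (-15) = 35.
v-values: 3, 0, 9, 3, -13, 6; range = 9 − (-13) = 22.
Area = (35 × 22) / 2 = 385.

385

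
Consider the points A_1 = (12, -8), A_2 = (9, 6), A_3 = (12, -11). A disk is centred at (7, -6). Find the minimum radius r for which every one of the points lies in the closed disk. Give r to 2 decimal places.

12.17

The required radius is the distance from (7, -6) to the farthest point.
Squared distances: 29, 148, 50.
Maximum is 148, attained at A_2.
r = √148 ≈ 12.17.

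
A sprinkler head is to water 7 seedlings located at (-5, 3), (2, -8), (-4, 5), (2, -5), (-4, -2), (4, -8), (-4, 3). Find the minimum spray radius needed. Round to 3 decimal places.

The farthest pair is (-4, 5)–(4, -8) with squared distance 233. The circle on this segment as diameter has centre (0, -1.5) and r² = 233/4 = 58.25.
Check (-5, 3): distance² to centre = 45.25 ≤ 58.25, so it lies inside.
All remaining points lie in this disk, and no smaller disk contains both endpoints, so this is the minimum enclosing circle.
r = √(58.25) ≈ 7.632.

7.632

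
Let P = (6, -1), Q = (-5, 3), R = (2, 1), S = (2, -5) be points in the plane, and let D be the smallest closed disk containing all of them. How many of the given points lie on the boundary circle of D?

The minimum enclosing circle is determined by three boundary points: P, Q, S.
Their circumcentre is (11/30, 19/30) with r² = 15481/450.
The farthest remaining point R is at distance² 1261/450 ≤ 15481/450.
The points at distance exactly r from the centre are P, Q, S — 3 points.

3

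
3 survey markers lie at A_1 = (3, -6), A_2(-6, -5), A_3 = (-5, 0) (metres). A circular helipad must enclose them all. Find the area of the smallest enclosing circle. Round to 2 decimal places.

Side lengths²: A_1A_2² = 82, A_1A_3² = 100, A_2A_3² = 26.
Since A_1A_3² = 100 < 82 + 26 = 108, the triangle is acute, so the smallest enclosing circle is the circumcircle.
Circumcentre = (-29/23, -77/23), r² = 13325/529.
Area = π·r² = π·13325/529 ≈ 79.13.

79.13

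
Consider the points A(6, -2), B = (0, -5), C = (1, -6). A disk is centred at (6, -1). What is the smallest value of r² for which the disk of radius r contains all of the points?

52

The required radius is the distance from (6, -1) to the farthest point.
Squared distances: 1, 52, 50.
Maximum is 52, attained at B.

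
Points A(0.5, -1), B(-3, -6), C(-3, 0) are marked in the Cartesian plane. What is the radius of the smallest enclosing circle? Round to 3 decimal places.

3.174

Side lengths²: AB² = 37.25, AC² = 13.25, BC² = 36.
Since AB² = 37.25 < 36 + 13.25 = 49.25, the triangle is acute, so the smallest enclosing circle is the circumcircle.
Circumcentre = (-55/28, -3), r² = 7897/784.
r = √(7897/784) ≈ 3.174.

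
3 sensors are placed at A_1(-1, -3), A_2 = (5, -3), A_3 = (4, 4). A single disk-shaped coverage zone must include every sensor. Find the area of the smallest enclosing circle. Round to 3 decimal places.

Side lengths²: A_1A_2² = 36, A_1A_3² = 74, A_2A_3² = 50.
Since A_1A_3² = 74 < 50 + 36 = 86, the triangle is acute, so the smallest enclosing circle is the circumcircle.
Circumcentre = (2, 1/7), r² = 925/49.
Area = π·r² = π·925/49 ≈ 59.306.

59.306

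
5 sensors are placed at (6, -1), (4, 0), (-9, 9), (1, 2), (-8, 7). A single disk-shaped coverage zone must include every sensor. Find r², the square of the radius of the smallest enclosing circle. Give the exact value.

By Welzl's lemma the MEC is supported by two points (diametrically opposite) or three points (on a circumcircle).
The farthest pair is (6, -1)–(-9, 9) with squared distance 325. The circle on this segment as diameter has centre (-1.5, 4) and r² = 325/4 = 81.25.
Check (4, 0): distance² to centre = 46.25 ≤ 81.25, so it lies inside.
All remaining points lie in this disk, and no smaller disk contains both endpoints, so this is the minimum enclosing circle.

81.25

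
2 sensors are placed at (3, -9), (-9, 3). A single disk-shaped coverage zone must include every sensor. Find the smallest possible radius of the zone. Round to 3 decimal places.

8.485

The smallest circle enclosing two points has them as diameter endpoints.
Centre = midpoint = (-3, -3); r² = |(3, -9)−(-9, 3)|²/4 = 288/4 = 72.
r = √72 ≈ 8.485.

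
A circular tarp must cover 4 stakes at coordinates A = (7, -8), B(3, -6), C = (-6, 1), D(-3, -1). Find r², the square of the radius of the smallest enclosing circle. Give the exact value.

62.5

By Welzl's lemma the MEC is supported by two points (diametrically opposite) or three points (on a circumcircle).
The farthest pair is A–C with squared distance 250. The circle on this segment as diameter has centre (0.5, -3.5) and r² = 250/4 = 62.5.
Check B: distance² to centre = 12.5 ≤ 62.5, so it lies inside.
All remaining points lie in this disk, and no smaller disk contains both endpoints, so this is the minimum enclosing circle.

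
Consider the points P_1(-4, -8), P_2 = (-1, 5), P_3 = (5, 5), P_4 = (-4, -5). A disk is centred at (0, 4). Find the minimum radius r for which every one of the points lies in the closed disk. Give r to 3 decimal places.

12.649

The required radius is the distance from (0, 4) to the farthest point.
Squared distances: 160, 2, 26, 97.
Maximum is 160, attained at P_1.
r = √160 ≈ 12.649.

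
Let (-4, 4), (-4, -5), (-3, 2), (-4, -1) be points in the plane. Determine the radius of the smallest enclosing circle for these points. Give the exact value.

4.5

A smallest enclosing disk is always determined by at most three of the input points on its boundary.
The farthest pair is (-4, 4)–(-4, -5) with squared distance 81. The circle on this segment as diameter has centre (-4, -0.5) and r² = 81/4 = 20.25.
Check (-3, 2): distance² to centre = 7.25 ≤ 20.25, so it lies inside.
All remaining points lie in this disk, and no smaller disk contains both endpoints, so this is the minimum enclosing circle.
r = √(20.25) = 4.5.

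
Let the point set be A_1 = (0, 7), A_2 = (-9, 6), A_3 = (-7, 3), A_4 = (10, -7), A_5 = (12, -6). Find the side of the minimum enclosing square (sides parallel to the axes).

21

The bounding box has width 21 and height 14.
An axis-aligned square enclosing the set must have side ≥ max(width, height).
So the minimum side is max(21, 14) = 21.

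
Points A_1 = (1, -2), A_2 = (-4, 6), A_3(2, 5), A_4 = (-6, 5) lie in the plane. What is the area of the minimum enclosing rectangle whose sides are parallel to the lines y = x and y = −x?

In coordinates u = x + y, v = x − y the rectangle is axis-aligned; the map (x,y)→(u,v) scales areas by 2.
u-values: -1, 2, 7, -1; range = 7 − (-1) = 8.
v-values: 3, -10, -3, -11; range = 3 − (-11) = 14.
Area = (8 × 14) / 2 = 56.

56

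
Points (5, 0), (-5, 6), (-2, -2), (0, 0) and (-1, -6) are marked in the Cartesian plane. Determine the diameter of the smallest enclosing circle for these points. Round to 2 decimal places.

13.04

A smallest enclosing disk is always determined by at most three of the input points on its boundary.
The minimum enclosing circle is determined by three boundary points: (5, 0), (-5, 6), (-1, -6).
Their circumcentre is (-1.5, 0.5) with r² = 42.5.
The farthest remaining point (-2, -2) is at distance² 6.5 ≤ 42.5.
Diameter = 2r = 2√(42.5) ≈ 13.04.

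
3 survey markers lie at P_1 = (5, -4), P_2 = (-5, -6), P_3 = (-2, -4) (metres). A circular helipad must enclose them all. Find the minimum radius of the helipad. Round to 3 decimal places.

5.099

Side lengths²: P_1P_2² = 104, P_1P_3² = 49, P_2P_3² = 13.
Since P_1P_2² = 104 ≥ 49 + 13 = 62, the angle opposite P_1P_2 is not acute, so the smallest enclosing circle has P_1P_2 as diameter.
Centre = midpoint of P_1P_2 = (0, -5), r² = 104/4 = 26.
r = √26 ≈ 5.099.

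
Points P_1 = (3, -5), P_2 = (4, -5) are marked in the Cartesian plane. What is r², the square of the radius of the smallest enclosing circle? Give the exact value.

0.25

The smallest circle enclosing two points has them as diameter endpoints.
Centre = midpoint = (3.5, -5); r² = |P_1P_2|²/4 = 1/4 = 0.25.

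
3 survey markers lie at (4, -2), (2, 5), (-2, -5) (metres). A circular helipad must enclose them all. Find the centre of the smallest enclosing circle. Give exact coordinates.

Call the three points A, B, C in the order given.
Side lengths²: AB² = 53, AC² = 45, BC² = 116.
Since BC² = 116 ≥ 53 + 45 = 98, the angle opposite BC is not acute, so the smallest enclosing circle has BC as diameter.
Centre = midpoint of BC = (0, 0), r² = 116/4 = 29.
Centre = (0, 0).

(0, 0)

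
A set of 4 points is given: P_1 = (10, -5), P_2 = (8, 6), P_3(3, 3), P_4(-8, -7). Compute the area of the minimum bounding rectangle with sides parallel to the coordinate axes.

234

x ranges over [-8, 10], width 18.
y ranges over [-7, 6], height 13.
Area = 18 × 13 = 234.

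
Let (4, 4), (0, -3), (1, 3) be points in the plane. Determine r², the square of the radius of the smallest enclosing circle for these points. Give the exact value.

Call the three points A, B, C in the order given.
Side lengths²: AB² = 65, AC² = 10, BC² = 37.
Since AB² = 65 ≥ 37 + 10 = 47, the angle opposite AB is not acute, so the smallest enclosing circle has AB as diameter.
Centre = midpoint of AB = (2, 0.5), r² = 65/4 = 16.25.

16.25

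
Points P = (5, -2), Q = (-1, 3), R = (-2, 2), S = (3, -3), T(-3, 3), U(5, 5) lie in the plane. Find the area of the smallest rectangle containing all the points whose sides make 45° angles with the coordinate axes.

65

In coordinates u = x + y, v = x − y the rectangle is axis-aligned; the map (x,y)→(u,v) scales areas by 2.
u-values: 3, 2, 0, 0, 0, 10; range = 10 − 0 = 10.
v-values: 7, -4, -4, 6, -6, 0; range = 7 − (-6) = 13.
Area = (10 × 13) / 2 = 65.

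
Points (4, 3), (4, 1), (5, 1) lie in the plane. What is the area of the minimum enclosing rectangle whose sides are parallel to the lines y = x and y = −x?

In coordinates u = x + y, v = x − y the rectangle is axis-aligned; the map (x,y)→(u,v) scales areas by 2.
u-values: 7, 5, 6; range = 7 − 5 = 2.
v-values: 1, 3, 4; range = 4 − 1 = 3.
Area = (2 × 3) / 2 = 3.

3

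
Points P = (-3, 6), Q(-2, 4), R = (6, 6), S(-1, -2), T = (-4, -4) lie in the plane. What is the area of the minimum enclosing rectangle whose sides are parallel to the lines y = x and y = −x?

100

In coordinates u = x + y, v = x − y the rectangle is axis-aligned; the map (x,y)→(u,v) scales areas by 2.
u-values: 3, 2, 12, -3, -8; range = 12 − (-8) = 20.
v-values: -9, -6, 0, 1, 0; range = 1 − (-9) = 10.
Area = (20 × 10) / 2 = 100.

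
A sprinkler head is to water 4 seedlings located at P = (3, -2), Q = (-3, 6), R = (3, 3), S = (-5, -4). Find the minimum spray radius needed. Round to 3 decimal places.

5.533

The minimum enclosing circle is determined by three boundary points: P, Q, S.
Their circumcentre is (-36/19, 11/19) with r² = 11050/361.
The farthest remaining point R is at distance² 10765/361 ≤ 11050/361.
r = √(11050/361) ≈ 5.533.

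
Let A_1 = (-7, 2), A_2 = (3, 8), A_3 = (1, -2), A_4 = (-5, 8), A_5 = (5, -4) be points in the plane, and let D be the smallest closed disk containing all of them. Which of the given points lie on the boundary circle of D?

A_4, A_5

By Welzl's lemma the MEC is supported by two points (diametrically opposite) or three points (on a circumcircle).
The farthest pair is A_4–A_5 with squared distance 244. The circle on this segment as diameter has centre (0, 2) and r² = 244/4 = 61.
Check A_1: distance² to centre = 49 ≤ 61, so it lies inside.
All remaining points lie in this disk, and no smaller disk contains both endpoints, so this is the minimum enclosing circle.
The points at distance exactly r from the centre are A_4, A_5 — 2 points.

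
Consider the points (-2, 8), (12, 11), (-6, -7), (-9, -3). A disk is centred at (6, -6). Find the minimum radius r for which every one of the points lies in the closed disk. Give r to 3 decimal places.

18.028

The required radius is the distance from (6, -6) to the farthest point.
Squared distances: 260, 325, 145, 234.
Maximum is 325, attained at (12, 11).
r = √325 ≈ 18.028.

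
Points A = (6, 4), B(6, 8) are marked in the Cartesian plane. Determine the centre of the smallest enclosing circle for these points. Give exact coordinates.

The smallest circle enclosing two points has them as diameter endpoints.
Centre = midpoint = (6, 6); r² = |AB|²/4 = 16/4 = 4.
Centre = (6, 6).

(6, 6)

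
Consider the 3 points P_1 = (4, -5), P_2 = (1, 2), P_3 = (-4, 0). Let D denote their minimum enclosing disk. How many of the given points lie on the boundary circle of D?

Side lengths²: P_1P_2² = 58, P_1P_3² = 89, P_2P_3² = 29.
Since P_1P_3² = 89 ≥ 58 + 29 = 87, the angle opposite P_1P_3 is not acute, so the smallest enclosing circle has P_1P_3 as diameter.
Centre = midpoint of P_1P_3 = (0, -2.5), r² = 89/4 = 22.25.
The points at distance exactly r from the centre are P_1, P_3 — 2 points.

2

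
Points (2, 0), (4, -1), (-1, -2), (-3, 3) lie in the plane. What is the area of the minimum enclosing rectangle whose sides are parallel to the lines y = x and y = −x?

33

In coordinates u = x + y, v = x − y the rectangle is axis-aligned; the map (x,y)→(u,v) scales areas by 2.
u-values: 2, 3, -3, 0; range = 3 − (-3) = 6.
v-values: 2, 5, 1, -6; range = 5 − (-6) = 11.
Area = (6 × 11) / 2 = 33.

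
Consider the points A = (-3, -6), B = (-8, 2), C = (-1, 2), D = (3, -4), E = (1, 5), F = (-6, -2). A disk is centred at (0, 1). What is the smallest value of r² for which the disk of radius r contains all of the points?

65

The required radius is the distance from (0, 1) to the farthest point.
Squared distances: 58, 65, 2, 34, 17, 45.
Maximum is 65, attained at B.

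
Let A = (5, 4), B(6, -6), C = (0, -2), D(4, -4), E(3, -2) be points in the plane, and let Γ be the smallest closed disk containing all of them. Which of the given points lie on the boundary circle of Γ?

A, B, C

A smallest enclosing disk is always determined by at most three of the input points on its boundary.
The minimum enclosing circle is determined by three boundary points: A, B, C.
Their circumcentre is (139/28, -59/56) with r² = 80093/3136.
The farthest remaining point D is at distance² 30141/3136 ≤ 80093/3136.
The points at distance exactly r from the centre are A, B, C — 3 points.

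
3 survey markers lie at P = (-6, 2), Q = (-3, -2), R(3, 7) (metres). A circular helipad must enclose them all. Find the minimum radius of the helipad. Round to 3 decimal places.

Side lengths²: PQ² = 25, PR² = 106, QR² = 117.
Since QR² = 117 < 106 + 25 = 131, the triangle is acute, so the smallest enclosing circle is the circumcircle.
Circumcentre = (-21/34, 99/34), r² = 17225/578.
r = √(17225/578) ≈ 5.459.

5.459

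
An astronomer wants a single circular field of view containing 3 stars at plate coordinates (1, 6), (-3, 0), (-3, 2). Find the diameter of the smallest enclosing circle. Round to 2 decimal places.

Call the three points A, B, C in the order given.
Side lengths²: AB² = 52, AC² = 32, BC² = 4.
Since AB² = 52 ≥ 32 + 4 = 36, the angle opposite AB is not acute, so the smallest enclosing circle has AB as diameter.
Centre = midpoint of AB = (-1, 3), r² = 52/4 = 13.
Diameter = 2r = 2√13 ≈ 7.21.

7.21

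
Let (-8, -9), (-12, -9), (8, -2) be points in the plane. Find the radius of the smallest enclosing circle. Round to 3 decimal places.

Call the three points A, B, C in the order given.
Side lengths²: AB² = 16, AC² = 305, BC² = 449.
Since BC² = 449 ≥ 305 + 16 = 321, the angle opposite BC is not acute, so the smallest enclosing circle has BC as diameter.
Centre = midpoint of BC = (-2, -5.5), r² = 449/4 = 112.25.
r = √(112.25) ≈ 10.595.

10.595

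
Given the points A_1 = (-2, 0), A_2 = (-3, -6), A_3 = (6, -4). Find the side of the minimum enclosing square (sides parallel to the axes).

The bounding box has width 9 and height 6.
An axis-aligned square enclosing the set must have side ≥ max(width, height).
So the minimum side is max(9, 6) = 9.

9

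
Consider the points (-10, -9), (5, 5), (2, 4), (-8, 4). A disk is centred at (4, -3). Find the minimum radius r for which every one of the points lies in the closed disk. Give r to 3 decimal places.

The required radius is the distance from (4, -3) to the farthest point.
Squared distances: 232, 65, 53, 193.
Maximum is 232, attained at (-10, -9).
r = √232 ≈ 15.232.

15.232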